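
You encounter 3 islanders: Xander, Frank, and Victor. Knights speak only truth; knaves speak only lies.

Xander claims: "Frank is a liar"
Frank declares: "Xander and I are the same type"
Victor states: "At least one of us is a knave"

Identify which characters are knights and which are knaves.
Xander is a knight.
Frank is a knave.
Victor is a knight.

Verification:
- Xander (knight) says "Frank is a liar" - this is TRUE because Frank is a knave.
- Frank (knave) says "Xander and I are the same type" - this is FALSE (a lie) because Frank is a knave and Xander is a knight.
- Victor (knight) says "At least one of us is a knave" - this is TRUE because Frank is a knave.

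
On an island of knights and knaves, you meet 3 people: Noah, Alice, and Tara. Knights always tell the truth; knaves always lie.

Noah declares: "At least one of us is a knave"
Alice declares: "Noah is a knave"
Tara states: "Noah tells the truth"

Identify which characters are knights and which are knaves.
Noah is a knight.
Alice is a knave.
Tara is a knight.

Verification:
- Noah (knight) says "At least one of us is a knave" - this is TRUE because Alice is a knave.
- Alice (knave) says "Noah is a knave" - this is FALSE (a lie) because Noah is a knight.
- Tara (knight) says "Noah tells the truth" - this is TRUE because Noah is a knight.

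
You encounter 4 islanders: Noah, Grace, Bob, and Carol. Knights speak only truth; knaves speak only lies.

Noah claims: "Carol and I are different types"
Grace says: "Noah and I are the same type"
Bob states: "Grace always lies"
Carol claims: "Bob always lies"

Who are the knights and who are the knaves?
Noah is a knight.
Grace is a knave.
Bob is a knight.
Carol is a knave.

Verification:
- Noah (knight) says "Carol and I are different types" - this is TRUE because Noah is a knight and Carol is a knave.
- Grace (knave) says "Noah and I are the same type" - this is FALSE (a lie) because Grace is a knave and Noah is a knight.
- Bob (knight) says "Grace always lies" - this is TRUE because Grace is a knave.
- Carol (knave) says "Bob always lies" - this is FALSE (a lie) because Bob is a knight.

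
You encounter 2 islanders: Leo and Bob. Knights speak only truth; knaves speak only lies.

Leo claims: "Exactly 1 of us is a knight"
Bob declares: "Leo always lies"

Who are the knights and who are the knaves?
Leo is a knight.
Bob is a knave.

Verification:
- Leo (knight) says "Exactly 1 of us is a knight" - this is TRUE because there are 1 knights.
- Bob (knave) says "Leo always lies" - this is FALSE (a lie) because Leo is a knight.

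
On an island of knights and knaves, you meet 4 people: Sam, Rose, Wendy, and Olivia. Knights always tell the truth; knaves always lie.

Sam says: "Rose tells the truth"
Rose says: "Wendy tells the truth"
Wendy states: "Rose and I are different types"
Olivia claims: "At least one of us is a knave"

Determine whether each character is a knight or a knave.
Sam is a knave.
Rose is a knave.
Wendy is a knave.
Olivia is a knight.

Verification:
- Sam (knave) says "Rose tells the truth" - this is FALSE (a lie) because Rose is a knave.
- Rose (knave) says "Wendy tells the truth" - this is FALSE (a lie) because Wendy is a knave.
- Wendy (knave) says "Rose and I are different types" - this is FALSE (a lie) because Wendy is a knave and Rose is a knave.
- Olivia (knight) says "At least one of us is a knave" - this is TRUE because Sam, Rose, and Wendy are knaves.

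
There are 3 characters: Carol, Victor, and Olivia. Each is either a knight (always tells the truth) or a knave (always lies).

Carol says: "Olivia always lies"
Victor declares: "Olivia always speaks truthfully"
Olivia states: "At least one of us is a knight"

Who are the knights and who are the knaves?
Carol is a knave.
Victor is a knight.
Olivia is a knight.

Verification:
- Carol (knave) says "Olivia always lies" - this is FALSE (a lie) because Olivia is a knight.
- Victor (knight) says "Olivia always speaks truthfully" - this is TRUE because Olivia is a knight.
- Olivia (knight) says "At least one of us is a knight" - this is TRUE because Victor and Olivia are knights.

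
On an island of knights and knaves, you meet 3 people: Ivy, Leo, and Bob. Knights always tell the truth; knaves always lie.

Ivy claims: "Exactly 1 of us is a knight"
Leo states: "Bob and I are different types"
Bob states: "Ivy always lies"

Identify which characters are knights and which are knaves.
Ivy is a knight.
Leo is a knave.
Bob is a knave.

Verification:
- Ivy (knight) says "Exactly 1 of us is a knight" - this is TRUE because there are 1 knights.
- Leo (knave) says "Bob and I are different types" - this is FALSE (a lie) because Leo is a knave and Bob is a knave.
- Bob (knave) says "Ivy always lies" - this is FALSE (a lie) because Ivy is a knight.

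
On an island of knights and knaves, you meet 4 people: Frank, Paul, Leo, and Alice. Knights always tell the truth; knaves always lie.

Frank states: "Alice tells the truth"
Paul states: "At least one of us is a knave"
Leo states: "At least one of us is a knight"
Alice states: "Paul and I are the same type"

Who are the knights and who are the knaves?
Frank is a knave.
Paul is a knight.
Leo is a knight.
Alice is a knave.

Verification:
- Frank (knave) says "Alice tells the truth" - this is FALSE (a lie) because Alice is a knave.
- Paul (knight) says "At least one of us is a knave" - this is TRUE because Frank and Alice are knaves.
- Leo (knight) says "At least one of us is a knight" - this is TRUE because Paul and Leo are knights.
- Alice (knave) says "Paul and I are the same type" - this is FALSE (a lie) because Alice is a knave and Paul is a knight.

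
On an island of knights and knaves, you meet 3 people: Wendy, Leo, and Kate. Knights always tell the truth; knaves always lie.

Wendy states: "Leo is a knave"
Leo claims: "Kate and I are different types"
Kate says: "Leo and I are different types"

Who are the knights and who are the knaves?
Wendy is a knight.
Leo is a knave.
Kate is a knave.

Verification:
- Wendy (knight) says "Leo is a knave" - this is TRUE because Leo is a knave.
- Leo (knave) says "Kate and I are different types" - this is FALSE (a lie) because Leo is a knave and Kate is a knave.
- Kate (knave) says "Leo and I are different types" - this is FALSE (a lie) because Kate is a knave and Leo is a knave.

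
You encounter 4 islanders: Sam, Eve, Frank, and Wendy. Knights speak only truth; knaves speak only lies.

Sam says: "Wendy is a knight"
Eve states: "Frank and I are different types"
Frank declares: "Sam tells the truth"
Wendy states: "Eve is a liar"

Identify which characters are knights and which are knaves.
Sam is a knave.
Eve is a knight.
Frank is a knave.
Wendy is a knave.

Verification:
- Sam (knave) says "Wendy is a knight" - this is FALSE (a lie) because Wendy is a knave.
- Eve (knight) says "Frank and I are different types" - this is TRUE because Eve is a knight and Frank is a knave.
- Frank (knave) says "Sam tells the truth" - this is FALSE (a lie) because Sam is a knave.
- Wendy (knave) says "Eve is a liar" - this is FALSE (a lie) because Eve is a knight.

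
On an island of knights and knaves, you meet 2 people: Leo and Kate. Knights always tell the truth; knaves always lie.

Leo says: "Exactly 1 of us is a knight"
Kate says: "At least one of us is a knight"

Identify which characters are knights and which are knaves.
Leo is a knave.
Kate is a knave.

Verification:
- Leo (knave) says "Exactly 1 of us is a knight" - this is FALSE (a lie) because there are 0 knights.
- Kate (knave) says "At least one of us is a knight" - this is FALSE (a lie) because no one is a knight.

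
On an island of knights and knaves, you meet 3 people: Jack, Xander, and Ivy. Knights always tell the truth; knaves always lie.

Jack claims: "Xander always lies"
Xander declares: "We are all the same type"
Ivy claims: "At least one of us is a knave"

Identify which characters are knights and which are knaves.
Jack is a knight.
Xander is a knave.
Ivy is a knight.

Verification:
- Jack (knight) says "Xander always lies" - this is TRUE because Xander is a knave.
- Xander (knave) says "We are all the same type" - this is FALSE (a lie) because Jack and Ivy are knights and Xander is a knave.
- Ivy (knight) says "At least one of us is a knave" - this is TRUE because Xander is a knave.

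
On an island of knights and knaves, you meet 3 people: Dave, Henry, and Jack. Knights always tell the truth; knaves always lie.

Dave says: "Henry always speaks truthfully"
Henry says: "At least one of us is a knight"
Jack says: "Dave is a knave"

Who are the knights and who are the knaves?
Dave is a knight.
Henry is a knight.
Jack is a knave.

Verification:
- Dave (knight) says "Henry always speaks truthfully" - this is TRUE because Henry is a knight.
- Henry (knight) says "At least one of us is a knight" - this is TRUE because Dave and Henry are knights.
- Jack (knave) says "Dave is a knave" - this is FALSE (a lie) because Dave is a knight.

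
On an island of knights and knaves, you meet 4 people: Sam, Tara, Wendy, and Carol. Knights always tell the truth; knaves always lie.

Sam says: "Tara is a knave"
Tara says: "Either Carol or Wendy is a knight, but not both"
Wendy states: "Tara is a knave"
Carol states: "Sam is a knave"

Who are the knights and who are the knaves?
Sam is a knave.
Tara is a knight.
Wendy is a knave.
Carol is a knight.

Verification:
- Sam (knave) says "Tara is a knave" - this is FALSE (a lie) because Tara is a knight.
- Tara (knight) says "Either Carol or Wendy is a knight, but not both" - this is TRUE because Carol is a knight and Wendy is a knave.
- Wendy (knave) says "Tara is a knave" - this is FALSE (a lie) because Tara is a knight.
- Carol (knight) says "Sam is a knave" - this is TRUE because Sam is a knave.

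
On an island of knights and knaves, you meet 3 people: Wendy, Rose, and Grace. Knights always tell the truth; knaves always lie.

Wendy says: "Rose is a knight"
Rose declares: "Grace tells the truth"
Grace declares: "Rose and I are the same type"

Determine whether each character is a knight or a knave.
Wendy is a knight.
Rose is a knight.
Grace is a knight.

Verification:
- Wendy (knight) says "Rose is a knight" - this is TRUE because Rose is a knight.
- Rose (knight) says "Grace tells the truth" - this is TRUE because Grace is a knight.
- Grace (knight) says "Rose and I are the same type" - this is TRUE because Grace is a knight and Rose is a knight.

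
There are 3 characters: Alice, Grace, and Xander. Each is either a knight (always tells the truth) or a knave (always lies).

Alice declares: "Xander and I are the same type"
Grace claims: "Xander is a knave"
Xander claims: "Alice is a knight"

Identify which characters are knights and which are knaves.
Alice is a knight.
Grace is a knave.
Xander is a knight.

Verification:
- Alice (knight) says "Xander and I are the same type" - this is TRUE because Alice is a knight and Xander is a knight.
- Grace (knave) says "Xander is a knave" - this is FALSE (a lie) because Xander is a knight.
- Xander (knight) says "Alice is a knight" - this is TRUE because Alice is a knight.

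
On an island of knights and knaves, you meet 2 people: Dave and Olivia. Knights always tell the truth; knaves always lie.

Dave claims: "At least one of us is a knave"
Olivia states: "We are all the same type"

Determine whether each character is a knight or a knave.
Dave is a knight.
Olivia is a knave.

Verification:
- Dave (knight) says "At least one of us is a knave" - this is TRUE because Olivia is a knave.
- Olivia (knave) says "We are all the same type" - this is FALSE (a lie) because Dave is a knight and Olivia is a knave.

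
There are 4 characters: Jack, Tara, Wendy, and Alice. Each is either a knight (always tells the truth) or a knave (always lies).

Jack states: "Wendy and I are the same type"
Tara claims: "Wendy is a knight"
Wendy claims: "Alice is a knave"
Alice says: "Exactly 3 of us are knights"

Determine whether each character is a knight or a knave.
Jack is a knave.
Tara is a knight.
Wendy is a knight.
Alice is a knave.

Verification:
- Jack (knave) says "Wendy and I are the same type" - this is FALSE (a lie) because Jack is a knave and Wendy is a knight.
- Tara (knight) says "Wendy is a knight" - this is TRUE because Wendy is a knight.
- Wendy (knight) says "Alice is a knave" - this is TRUE because Alice is a knave.
- Alice (knave) says "Exactly 3 of us are knights" - this is FALSE (a lie) because there are 2 knights.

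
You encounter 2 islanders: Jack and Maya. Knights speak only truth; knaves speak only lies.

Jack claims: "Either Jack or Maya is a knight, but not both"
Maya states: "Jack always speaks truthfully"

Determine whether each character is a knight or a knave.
Jack is a knave.
Maya is a knave.

Verification:
- Jack (knave) says "Either Jack or Maya is a knight, but not both" - this is FALSE (a lie) because Jack is a knave and Maya is a knave.
- Maya (knave) says "Jack always speaks truthfully" - this is FALSE (a lie) because Jack is a knave.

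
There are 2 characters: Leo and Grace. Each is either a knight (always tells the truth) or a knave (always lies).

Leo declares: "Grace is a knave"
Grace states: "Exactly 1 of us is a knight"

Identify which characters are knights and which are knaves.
Leo is a knave.
Grace is a knight.

Verification:
- Leo (knave) says "Grace is a knave" - this is FALSE (a lie) because Grace is a knight.
- Grace (knight) says "Exactly 1 of us is a knight" - this is TRUE because there are 1 knights.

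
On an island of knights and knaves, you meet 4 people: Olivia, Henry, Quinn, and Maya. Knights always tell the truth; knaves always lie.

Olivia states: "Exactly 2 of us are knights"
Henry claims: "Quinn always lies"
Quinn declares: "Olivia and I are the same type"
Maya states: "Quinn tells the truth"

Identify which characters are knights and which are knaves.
Olivia is a knight.
Henry is a knight.
Quinn is a knave.
Maya is a knave.

Verification:
- Olivia (knight) says "Exactly 2 of us are knights" - this is TRUE because there are 2 knights.
- Henry (knight) says "Quinn always lies" - this is TRUE because Quinn is a knave.
- Quinn (knave) says "Olivia and I are the same type" - this is FALSE (a lie) because Quinn is a knave and Olivia is a knight.
- Maya (knave) says "Quinn tells the truth" - this is FALSE (a lie) because Quinn is a knave.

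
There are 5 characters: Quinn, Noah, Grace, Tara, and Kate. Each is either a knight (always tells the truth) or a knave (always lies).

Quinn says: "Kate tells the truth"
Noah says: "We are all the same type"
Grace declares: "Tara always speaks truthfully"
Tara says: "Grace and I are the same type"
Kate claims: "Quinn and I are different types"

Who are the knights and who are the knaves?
Quinn is a knave.
Noah is a knave.
Grace is a knight.
Tara is a knight.
Kate is a knave.

Verification:
- Quinn (knave) says "Kate tells the truth" - this is FALSE (a lie) because Kate is a knave.
- Noah (knave) says "We are all the same type" - this is FALSE (a lie) because Grace and Tara are knights and Quinn, Noah, and Kate are knaves.
- Grace (knight) says "Tara always speaks truthfully" - this is TRUE because Tara is a knight.
- Tara (knight) says "Grace and I are the same type" - this is TRUE because Tara is a knight and Grace is a knight.
- Kate (knave) says "Quinn and I are different types" - this is FALSE (a lie) because Kate is a knave and Quinn is a knave.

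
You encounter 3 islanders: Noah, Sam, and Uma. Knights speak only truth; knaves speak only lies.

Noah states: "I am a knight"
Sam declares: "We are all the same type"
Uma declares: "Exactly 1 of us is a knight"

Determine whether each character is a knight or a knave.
Noah is a knave.
Sam is a knave.
Uma is a knight.

Verification:
- Noah (knave) says "I am a knight" - this is FALSE (a lie) because Noah is a knave.
- Sam (knave) says "We are all the same type" - this is FALSE (a lie) because Uma is a knight and Noah and Sam are knaves.
- Uma (knight) says "Exactly 1 of us is a knight" - this is TRUE because there are 1 knights.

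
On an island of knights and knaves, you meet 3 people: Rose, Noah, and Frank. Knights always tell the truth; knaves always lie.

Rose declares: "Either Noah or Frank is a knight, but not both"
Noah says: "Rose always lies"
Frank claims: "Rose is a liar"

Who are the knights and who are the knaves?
Rose is a knave.
Noah is a knight.
Frank is a knight.

Verification:
- Rose (knave) says "Either Noah or Frank is a knight, but not both" - this is FALSE (a lie) because Noah is a knight and Frank is a knight.
- Noah (knight) says "Rose always lies" - this is TRUE because Rose is a knave.
- Frank (knight) says "Rose is a liar" - this is TRUE because Rose is a knave.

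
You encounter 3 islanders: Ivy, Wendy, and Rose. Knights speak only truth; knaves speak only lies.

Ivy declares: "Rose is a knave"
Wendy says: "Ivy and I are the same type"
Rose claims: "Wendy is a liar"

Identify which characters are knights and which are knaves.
Ivy is a knight.
Wendy is a knight.
Rose is a knave.

Verification:
- Ivy (knight) says "Rose is a knave" - this is TRUE because Rose is a knave.
- Wendy (knight) says "Ivy and I are the same type" - this is TRUE because Wendy is a knight and Ivy is a knight.
- Rose (knave) says "Wendy is a liar" - this is FALSE (a lie) because Wendy is a knight.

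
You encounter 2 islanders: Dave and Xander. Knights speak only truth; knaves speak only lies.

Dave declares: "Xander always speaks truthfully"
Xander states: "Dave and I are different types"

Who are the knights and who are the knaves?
Dave is a knave.
Xander is a knave.

Verification:
- Dave (knave) says "Xander always speaks truthfully" - this is FALSE (a lie) because Xander is a knave.
- Xander (knave) says "Dave and I are different types" - this is FALSE (a lie) because Xander is a knave and Dave is a knave.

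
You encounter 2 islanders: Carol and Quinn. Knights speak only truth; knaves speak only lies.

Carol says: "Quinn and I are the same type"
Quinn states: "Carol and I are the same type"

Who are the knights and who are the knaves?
Carol is a knight.
Quinn is a knight.

Verification:
- Carol (knight) says "Quinn and I are the same type" - this is TRUE because Carol is a knight and Quinn is a knight.
- Quinn (knight) says "Carol and I are the same type" - this is TRUE because Quinn is a knight and Carol is a knight.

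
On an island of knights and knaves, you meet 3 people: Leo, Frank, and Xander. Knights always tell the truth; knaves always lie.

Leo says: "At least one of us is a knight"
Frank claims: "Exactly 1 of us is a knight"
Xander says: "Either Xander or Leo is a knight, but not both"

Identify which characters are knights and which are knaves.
Leo is a knave.
Frank is a knave.
Xander is a knave.

Verification:
- Leo (knave) says "At least one of us is a knight" - this is FALSE (a lie) because no one is a knight.
- Frank (knave) says "Exactly 1 of us is a knight" - this is FALSE (a lie) because there are 0 knights.
- Xander (knave) says "Either Xander or Leo is a knight, but not both" - this is FALSE (a lie) because Xander is a knave and Leo is a knave.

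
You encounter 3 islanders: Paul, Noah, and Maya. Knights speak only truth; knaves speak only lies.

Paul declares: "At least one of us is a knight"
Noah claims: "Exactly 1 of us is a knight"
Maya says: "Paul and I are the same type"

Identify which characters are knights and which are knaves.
Paul is a knight.
Noah is a knave.
Maya is a knight.

Verification:
- Paul (knight) says "At least one of us is a knight" - this is TRUE because Paul and Maya are knights.
- Noah (knave) says "Exactly 1 of us is a knight" - this is FALSE (a lie) because there are 2 knights.
- Maya (knight) says "Paul and I are the same type" - this is TRUE because Maya is a knight and Paul is a knight.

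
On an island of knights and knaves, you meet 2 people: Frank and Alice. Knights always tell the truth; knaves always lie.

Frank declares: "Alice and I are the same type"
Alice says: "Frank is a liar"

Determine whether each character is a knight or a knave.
Frank is a knave.
Alice is a knight.

Verification:
- Frank (knave) says "Alice and I are the same type" - this is FALSE (a lie) because Frank is a knave and Alice is a knight.
- Alice (knight) says "Frank is a liar" - this is TRUE because Frank is a knave.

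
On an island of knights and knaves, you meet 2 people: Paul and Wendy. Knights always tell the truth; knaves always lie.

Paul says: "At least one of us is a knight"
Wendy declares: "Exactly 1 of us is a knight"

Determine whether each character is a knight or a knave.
Paul is a knave.
Wendy is a knave.

Verification:
- Paul (knave) says "At least one of us is a knight" - this is FALSE (a lie) because no one is a knight.
- Wendy (knave) says "Exactly 1 of us is a knight" - this is FALSE (a lie) because there are 0 knights.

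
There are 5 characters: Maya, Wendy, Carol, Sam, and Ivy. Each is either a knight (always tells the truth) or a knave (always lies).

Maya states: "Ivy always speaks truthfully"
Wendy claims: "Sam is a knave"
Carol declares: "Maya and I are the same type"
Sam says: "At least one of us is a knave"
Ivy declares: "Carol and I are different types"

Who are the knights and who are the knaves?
Maya is a knight.
Wendy is a knave.
Carol is a knave.
Sam is a knight.
Ivy is a knight.

Verification:
- Maya (knight) says "Ivy always speaks truthfully" - this is TRUE because Ivy is a knight.
- Wendy (knave) says "Sam is a knave" - this is FALSE (a lie) because Sam is a knight.
- Carol (knave) says "Maya and I are the same type" - this is FALSE (a lie) because Carol is a knave and Maya is a knight.
- Sam (knight) says "At least one of us is a knave" - this is TRUE because Wendy and Carol are knaves.
- Ivy (knight) says "Carol and I are different types" - this is TRUE because Ivy is a knight and Carol is a knave.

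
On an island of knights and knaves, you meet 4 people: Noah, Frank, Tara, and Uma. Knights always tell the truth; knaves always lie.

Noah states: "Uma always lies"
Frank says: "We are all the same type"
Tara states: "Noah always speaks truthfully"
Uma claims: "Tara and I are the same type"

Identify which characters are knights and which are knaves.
Noah is a knight.
Frank is a knave.
Tara is a knight.
Uma is a knave.

Verification:
- Noah (knight) says "Uma always lies" - this is TRUE because Uma is a knave.
- Frank (knave) says "We are all the same type" - this is FALSE (a lie) because Noah and Tara are knights and Frank and Uma are knaves.
- Tara (knight) says "Noah always speaks truthfully" - this is TRUE because Noah is a knight.
- Uma (knave) says "Tara and I are the same type" - this is FALSE (a lie) because Uma is a knave and Tara is a knight.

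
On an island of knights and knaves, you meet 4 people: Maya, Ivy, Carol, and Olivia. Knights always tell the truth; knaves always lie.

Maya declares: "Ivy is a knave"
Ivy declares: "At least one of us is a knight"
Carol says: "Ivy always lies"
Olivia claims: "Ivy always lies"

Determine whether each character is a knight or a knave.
Maya is a knave.
Ivy is a knight.
Carol is a knave.
Olivia is a knave.

Verification:
- Maya (knave) says "Ivy is a knave" - this is FALSE (a lie) because Ivy is a knight.
- Ivy (knight) says "At least one of us is a knight" - this is TRUE because Ivy is a knight.
- Carol (knave) says "Ivy always lies" - this is FALSE (a lie) because Ivy is a knight.
- Olivia (knave) says "Ivy always lies" - this is FALSE (a lie) because Ivy is a knight.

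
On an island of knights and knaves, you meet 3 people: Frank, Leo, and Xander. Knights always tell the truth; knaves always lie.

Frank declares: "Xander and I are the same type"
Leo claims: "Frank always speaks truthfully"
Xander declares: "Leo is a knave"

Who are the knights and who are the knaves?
Frank is a knave.
Leo is a knave.
Xander is a knight.

Verification:
- Frank (knave) says "Xander and I are the same type" - this is FALSE (a lie) because Frank is a knave and Xander is a knight.
- Leo (knave) says "Frank always speaks truthfully" - this is FALSE (a lie) because Frank is a knave.
- Xander (knight) says "Leo is a knave" - this is TRUE because Leo is a knave.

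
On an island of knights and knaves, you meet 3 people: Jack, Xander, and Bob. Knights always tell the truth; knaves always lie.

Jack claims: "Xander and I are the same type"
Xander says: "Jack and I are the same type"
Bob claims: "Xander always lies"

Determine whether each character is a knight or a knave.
Jack is a knight.
Xander is a knight.
Bob is a knave.

Verification:
- Jack (knight) says "Xander and I are the same type" - this is TRUE because Jack is a knight and Xander is a knight.
- Xander (knight) says "Jack and I are the same type" - this is TRUE because Xander is a knight and Jack is a knight.
- Bob (knave) says "Xander always lies" - this is FALSE (a lie) because Xander is a knight.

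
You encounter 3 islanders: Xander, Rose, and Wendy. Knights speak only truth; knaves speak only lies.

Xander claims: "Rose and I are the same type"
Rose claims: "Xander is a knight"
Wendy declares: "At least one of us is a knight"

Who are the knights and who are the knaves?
Xander is a knight.
Rose is a knight.
Wendy is a knight.

Verification:
- Xander (knight) says "Rose and I are the same type" - this is TRUE because Xander is a knight and Rose is a knight.
- Rose (knight) says "Xander is a knight" - this is TRUE because Xander is a knight.
- Wendy (knight) says "At least one of us is a knight" - this is TRUE because Xander, Rose, and Wendy are knights.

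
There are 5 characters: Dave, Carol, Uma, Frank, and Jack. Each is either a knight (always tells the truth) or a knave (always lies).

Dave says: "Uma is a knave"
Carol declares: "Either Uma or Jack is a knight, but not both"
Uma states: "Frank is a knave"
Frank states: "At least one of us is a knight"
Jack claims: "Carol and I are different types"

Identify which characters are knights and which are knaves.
Dave is a knight.
Carol is a knave.
Uma is a knave.
Frank is a knight.
Jack is a knave.

Verification:
- Dave (knight) says "Uma is a knave" - this is TRUE because Uma is a knave.
- Carol (knave) says "Either Uma or Jack is a knight, but not both" - this is FALSE (a lie) because Uma is a knave and Jack is a knave.
- Uma (knave) says "Frank is a knave" - this is FALSE (a lie) because Frank is a knight.
- Frank (knight) says "At least one of us is a knight" - this is TRUE because Dave and Frank are knights.
- Jack (knave) says "Carol and I are different types" - this is FALSE (a lie) because Jack is a knave and Carol is a knave.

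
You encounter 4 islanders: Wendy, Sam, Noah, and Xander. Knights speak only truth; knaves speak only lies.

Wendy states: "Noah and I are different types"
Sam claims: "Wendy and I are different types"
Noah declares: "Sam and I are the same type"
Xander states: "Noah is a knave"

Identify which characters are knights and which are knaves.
Wendy is a knave.
Sam is a knight.
Noah is a knave.
Xander is a knight.

Verification:
- Wendy (knave) says "Noah and I are different types" - this is FALSE (a lie) because Wendy is a knave and Noah is a knave.
- Sam (knight) says "Wendy and I are different types" - this is TRUE because Sam is a knight and Wendy is a knave.
- Noah (knave) says "Sam and I are the same type" - this is FALSE (a lie) because Noah is a knave and Sam is a knight.
- Xander (knight) says "Noah is a knave" - this is TRUE because Noah is a knave.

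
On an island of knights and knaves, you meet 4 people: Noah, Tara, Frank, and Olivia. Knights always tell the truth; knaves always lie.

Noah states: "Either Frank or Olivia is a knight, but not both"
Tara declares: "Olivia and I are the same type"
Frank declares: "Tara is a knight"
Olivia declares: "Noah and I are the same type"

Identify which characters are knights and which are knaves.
Noah is a knight.
Tara is a knave.
Frank is a knave.
Olivia is a knight.

Verification:
- Noah (knight) says "Either Frank or Olivia is a knight, but not both" - this is TRUE because Frank is a knave and Olivia is a knight.
- Tara (knave) says "Olivia and I are the same type" - this is FALSE (a lie) because Tara is a knave and Olivia is a knight.
- Frank (knave) says "Tara is a knight" - this is FALSE (a lie) because Tara is a knave.
- Olivia (knight) says "Noah and I are the same type" - this is TRUE because Olivia is a knight and Noah is a knight.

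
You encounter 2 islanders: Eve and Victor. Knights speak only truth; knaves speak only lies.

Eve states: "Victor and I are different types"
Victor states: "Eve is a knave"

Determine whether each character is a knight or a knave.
Eve is a knight.
Victor is a knave.

Verification:
- Eve (knight) says "Victor and I are different types" - this is TRUE because Eve is a knight and Victor is a knave.
- Victor (knave) says "Eve is a knave" - this is FALSE (a lie) because Eve is a knight.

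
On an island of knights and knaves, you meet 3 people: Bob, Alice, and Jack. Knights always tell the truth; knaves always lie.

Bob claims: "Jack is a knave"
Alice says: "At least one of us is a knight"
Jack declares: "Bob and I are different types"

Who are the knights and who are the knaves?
Bob is a knave.
Alice is a knight.
Jack is a knight.

Verification:
- Bob (knave) says "Jack is a knave" - this is FALSE (a lie) because Jack is a knight.
- Alice (knight) says "At least one of us is a knight" - this is TRUE because Alice and Jack are knights.
- Jack (knight) says "Bob and I are different types" - this is TRUE because Jack is a knight and Bob is a knave.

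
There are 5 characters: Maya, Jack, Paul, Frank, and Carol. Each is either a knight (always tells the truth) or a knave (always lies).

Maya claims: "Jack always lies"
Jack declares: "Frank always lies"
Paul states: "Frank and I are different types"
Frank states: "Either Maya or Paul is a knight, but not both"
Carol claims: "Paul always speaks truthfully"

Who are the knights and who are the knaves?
Maya is a knave.
Jack is a knight.
Paul is a knave.
Frank is a knave.
Carol is a knave.

Verification:
- Maya (knave) says "Jack always lies" - this is FALSE (a lie) because Jack is a knight.
- Jack (knight) says "Frank always lies" - this is TRUE because Frank is a knave.
- Paul (knave) says "Frank and I are different types" - this is FALSE (a lie) because Paul is a knave and Frank is a knave.
- Frank (knave) says "Either Maya or Paul is a knight, but not both" - this is FALSE (a lie) because Maya is a knave and Paul is a knave.
- Carol (knave) says "Paul always speaks truthfully" - this is FALSE (a lie) because Paul is a knave.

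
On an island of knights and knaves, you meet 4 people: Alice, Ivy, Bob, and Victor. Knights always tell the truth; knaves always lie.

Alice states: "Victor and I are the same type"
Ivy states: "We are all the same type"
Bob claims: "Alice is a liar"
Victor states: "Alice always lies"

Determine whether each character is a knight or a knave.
Alice is a knave.
Ivy is a knave.
Bob is a knight.
Victor is a knight.

Verification:
- Alice (knave) says "Victor and I are the same type" - this is FALSE (a lie) because Alice is a knave and Victor is a knight.
- Ivy (knave) says "We are all the same type" - this is FALSE (a lie) because Bob and Victor are knights and Alice and Ivy are knaves.
- Bob (knight) says "Alice is a liar" - this is TRUE because Alice is a knave.
- Victor (knight) says "Alice always lies" - this is TRUE because Alice is a knave.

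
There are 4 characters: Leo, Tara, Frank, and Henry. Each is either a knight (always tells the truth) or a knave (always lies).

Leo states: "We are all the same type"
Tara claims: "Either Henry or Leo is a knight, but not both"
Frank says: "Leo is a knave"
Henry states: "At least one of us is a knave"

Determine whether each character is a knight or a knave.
Leo is a knave.
Tara is a knight.
Frank is a knight.
Henry is a knight.

Verification:
- Leo (knave) says "We are all the same type" - this is FALSE (a lie) because Tara, Frank, and Henry are knights and Leo is a knave.
- Tara (knight) says "Either Henry or Leo is a knight, but not both" - this is TRUE because Henry is a knight and Leo is a knave.
- Frank (knight) says "Leo is a knave" - this is TRUE because Leo is a knave.
- Henry (knight) says "At least one of us is a knave" - this is TRUE because Leo is a knave.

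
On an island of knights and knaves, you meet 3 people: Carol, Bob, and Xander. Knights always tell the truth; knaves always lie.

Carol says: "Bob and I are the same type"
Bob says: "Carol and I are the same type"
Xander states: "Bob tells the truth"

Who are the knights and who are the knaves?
Carol is a knight.
Bob is a knight.
Xander is a knight.

Verification:
- Carol (knight) says "Bob and I are the same type" - this is TRUE because Carol is a knight and Bob is a knight.
- Bob (knight) says "Carol and I are the same type" - this is TRUE because Bob is a knight and Carol is a knight.
- Xander (knight) says "Bob tells the truth" - this is TRUE because Bob is a knight.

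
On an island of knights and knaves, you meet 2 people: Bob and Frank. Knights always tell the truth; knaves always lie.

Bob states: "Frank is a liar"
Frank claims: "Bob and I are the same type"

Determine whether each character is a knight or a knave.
Bob is a knight.
Frank is a knave.

Verification:
- Bob (knight) says "Frank is a liar" - this is TRUE because Frank is a knave.
- Frank (knave) says "Bob and I are the same type" - this is FALSE (a lie) because Frank is a knave and Bob is a knight.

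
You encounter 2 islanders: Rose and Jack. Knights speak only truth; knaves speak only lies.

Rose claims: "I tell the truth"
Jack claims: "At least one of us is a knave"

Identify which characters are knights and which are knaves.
Rose is a knave.
Jack is a knight.

Verification:
- Rose (knave) says "I tell the truth" - this is FALSE (a lie) because Rose is a knave.
- Jack (knight) says "At least one of us is a knave" - this is TRUE because Rose is a knave.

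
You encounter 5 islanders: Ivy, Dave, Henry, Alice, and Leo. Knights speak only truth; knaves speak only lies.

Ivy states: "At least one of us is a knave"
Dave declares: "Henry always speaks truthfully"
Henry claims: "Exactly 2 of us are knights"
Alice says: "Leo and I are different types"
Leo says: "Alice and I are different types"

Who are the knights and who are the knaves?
Ivy is a knight.
Dave is a knave.
Henry is a knave.
Alice is a knave.
Leo is a knave.

Verification:
- Ivy (knight) says "At least one of us is a knave" - this is TRUE because Dave, Henry, Alice, and Leo are knaves.
- Dave (knave) says "Henry always speaks truthfully" - this is FALSE (a lie) because Henry is a knave.
- Henry (knave) says "Exactly 2 of us are knights" - this is FALSE (a lie) because there are 1 knights.
- Alice (knave) says "Leo and I are different types" - this is FALSE (a lie) because Alice is a knave and Leo is a knave.
- Leo (knave) says "Alice and I are different types" - this is FALSE (a lie) because Leo is a knave and Alice is a knave.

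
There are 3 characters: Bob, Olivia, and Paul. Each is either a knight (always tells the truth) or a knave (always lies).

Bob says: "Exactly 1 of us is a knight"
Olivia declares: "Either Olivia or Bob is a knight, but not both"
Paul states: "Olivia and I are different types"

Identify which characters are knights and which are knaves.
Bob is a knave.
Olivia is a knave.
Paul is a knave.

Verification:
- Bob (knave) says "Exactly 1 of us is a knight" - this is FALSE (a lie) because there are 0 knights.
- Olivia (knave) says "Either Olivia or Bob is a knight, but not both" - this is FALSE (a lie) because Olivia is a knave and Bob is a knave.
- Paul (knave) says "Olivia and I are different types" - this is FALSE (a lie) because Paul is a knave and Olivia is a knave.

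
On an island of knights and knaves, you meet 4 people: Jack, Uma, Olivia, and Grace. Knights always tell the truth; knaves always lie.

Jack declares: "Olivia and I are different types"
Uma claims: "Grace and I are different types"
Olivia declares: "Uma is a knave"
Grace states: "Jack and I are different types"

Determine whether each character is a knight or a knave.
Jack is a knave.
Uma is a knight.
Olivia is a knave.
Grace is a knave.

Verification:
- Jack (knave) says "Olivia and I are different types" - this is FALSE (a lie) because Jack is a knave and Olivia is a knave.
- Uma (knight) says "Grace and I are different types" - this is TRUE because Uma is a knight and Grace is a knave.
- Olivia (knave) says "Uma is a knave" - this is FALSE (a lie) because Uma is a knight.
- Grace (knave) says "Jack and I are different types" - this is FALSE (a lie) because Grace is a knave and Jack is a knave.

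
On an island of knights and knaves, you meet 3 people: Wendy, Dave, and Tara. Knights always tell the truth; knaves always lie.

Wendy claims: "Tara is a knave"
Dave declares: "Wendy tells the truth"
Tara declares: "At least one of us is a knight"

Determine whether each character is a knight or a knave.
Wendy is a knave.
Dave is a knave.
Tara is a knight.

Verification:
- Wendy (knave) says "Tara is a knave" - this is FALSE (a lie) because Tara is a knight.
- Dave (knave) says "Wendy tells the truth" - this is FALSE (a lie) because Wendy is a knave.
- Tara (knight) says "At least one of us is a knight" - this is TRUE because Tara is a knight.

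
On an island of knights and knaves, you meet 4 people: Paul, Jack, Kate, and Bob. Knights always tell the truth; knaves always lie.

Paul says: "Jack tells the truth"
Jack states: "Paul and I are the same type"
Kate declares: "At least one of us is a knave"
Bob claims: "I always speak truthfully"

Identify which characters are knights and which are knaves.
Paul is a knight.
Jack is a knight.
Kate is a knight.
Bob is a knave.

Verification:
- Paul (knight) says "Jack tells the truth" - this is TRUE because Jack is a knight.
- Jack (knight) says "Paul and I are the same type" - this is TRUE because Jack is a knight and Paul is a knight.
- Kate (knight) says "At least one of us is a knave" - this is TRUE because Bob is a knave.
- Bob (knave) says "I always speak truthfully" - this is FALSE (a lie) because Bob is a knave.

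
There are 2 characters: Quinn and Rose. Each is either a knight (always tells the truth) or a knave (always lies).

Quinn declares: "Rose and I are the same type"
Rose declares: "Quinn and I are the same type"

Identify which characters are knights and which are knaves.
Quinn is a knight.
Rose is a knight.

Verification:
- Quinn (knight) says "Rose and I are the same type" - this is TRUE because Quinn is a knight and Rose is a knight.
- Rose (knight) says "Quinn and I are the same type" - this is TRUE because Rose is a knight and Quinn is a knight.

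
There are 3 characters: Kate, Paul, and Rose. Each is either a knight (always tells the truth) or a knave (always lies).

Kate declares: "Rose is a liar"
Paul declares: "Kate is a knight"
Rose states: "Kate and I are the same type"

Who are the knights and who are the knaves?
Kate is a knight.
Paul is a knight.
Rose is a knave.

Verification:
- Kate (knight) says "Rose is a liar" - this is TRUE because Rose is a knave.
- Paul (knight) says "Kate is a knight" - this is TRUE because Kate is a knight.
- Rose (knave) says "Kate and I are the same type" - this is FALSE (a lie) because Rose is a knave and Kate is a knight.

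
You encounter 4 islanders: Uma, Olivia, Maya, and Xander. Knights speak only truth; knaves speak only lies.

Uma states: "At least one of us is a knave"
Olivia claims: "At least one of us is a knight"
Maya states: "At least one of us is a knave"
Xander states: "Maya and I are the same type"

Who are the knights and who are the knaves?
Uma is a knight.
Olivia is a knight.
Maya is a knight.
Xander is a knave.

Verification:
- Uma (knight) says "At least one of us is a knave" - this is TRUE because Xander is a knave.
- Olivia (knight) says "At least one of us is a knight" - this is TRUE because Uma, Olivia, and Maya are knights.
- Maya (knight) says "At least one of us is a knave" - this is TRUE because Xander is a knave.
- Xander (knave) says "Maya and I are the same type" - this is FALSE (a lie) because Xander is a knave and Maya is a knight.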